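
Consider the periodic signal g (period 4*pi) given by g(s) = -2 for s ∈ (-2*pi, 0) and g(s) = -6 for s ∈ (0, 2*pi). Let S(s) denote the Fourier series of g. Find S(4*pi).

s = 4*pi differs from s = 0 by 1 full period(s), and the series is 4*pi-periodic.
At s = 0 the one-sided limits are g(0^-) = -2 and g(0^+) = -6.
By Dirichlet's theorem the series converges to their average, [(-2) + (-6)]/2 = -4.

-4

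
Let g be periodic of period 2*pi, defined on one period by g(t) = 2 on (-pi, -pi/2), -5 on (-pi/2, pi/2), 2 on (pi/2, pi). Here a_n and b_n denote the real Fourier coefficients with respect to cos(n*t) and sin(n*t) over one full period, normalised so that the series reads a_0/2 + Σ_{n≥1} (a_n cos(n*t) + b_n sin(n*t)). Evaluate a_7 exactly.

2/pi

a_7 = 1/pi ∫_{-pi}^{pi} g(t) cos(7*t) dt.
g is even and cos(7*t) is even, so the integrand is even and a_7 = 2/pi ∫_0^{pi} g(t) cos(7*t) dt.
Split the integral at the breakpoints.
Directly, an antiderivative of (-5) cos(7*t) is -5*sin(7*t)/7; evaluating from 0 to pi/2: ∫_{0}^{pi/2} (-5) cos(7*t) dt = (5/7) - (0) = 5/7.
Directly, an antiderivative of (2) cos(7*t) is 2*sin(7*t)/7; evaluating from pi/2 to pi: ∫_{pi/2}^{pi} (2) cos(7*t) dt = (0) - (-2/7) = 2/7.
Summing the pieces and multiplying by (2/pi) gives a_7 = 2/pi.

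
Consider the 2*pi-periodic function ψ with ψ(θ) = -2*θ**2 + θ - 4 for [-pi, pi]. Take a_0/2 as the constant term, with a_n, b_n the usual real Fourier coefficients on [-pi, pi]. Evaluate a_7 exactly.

a_7 = 1/pi ∫_{-pi}^{pi} ψ(θ) cos(7*θ) dθ.
Integrating by parts twice (tabular method), an antiderivative of (-2*θ**2 + θ - 4) cos(7*θ) is -2*θ**2*sin(7*θ)/7 + θ*sin(7*θ)/7 - 4*θ*cos(7*θ)/49 - 192*sin(7*θ)/343 + cos(7*θ)/49; evaluating from -pi to pi: ∫_{-pi}^{pi} (-2*θ**2 + θ - 4) cos(7*θ) dθ = (-1/49 + 4*pi/49) - (-4*pi/49 - 1/49) = 8*pi/49.
Hence a_7 = (1/pi)·(8*pi/49) = 8/49.

8/49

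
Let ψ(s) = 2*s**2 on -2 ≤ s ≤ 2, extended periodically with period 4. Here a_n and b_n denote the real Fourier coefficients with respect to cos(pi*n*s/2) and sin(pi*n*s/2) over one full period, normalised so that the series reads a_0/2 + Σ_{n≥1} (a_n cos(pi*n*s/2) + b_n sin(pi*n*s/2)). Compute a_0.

a_0 = 1/2 ∫_{-2}^{2} ψ(s) ds = 1/2 · (32/3) = 16/3.

16/3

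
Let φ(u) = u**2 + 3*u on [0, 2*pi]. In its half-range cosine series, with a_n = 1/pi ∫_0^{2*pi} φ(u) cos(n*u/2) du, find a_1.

a_1 = 1/pi ∫_0^{2*pi} (u**2 + 3*u) cos(u/2) du.
Integrating by parts twice (tabular method), an antiderivative of (u**2 + 3*u) cos(u/2) is 2*u**2*sin(u/2) + 6*u*sin(u/2) + 8*u*cos(u/2) - 16*sin(u/2) + 12*cos(u/2); evaluating from 0 to 2*pi: ∫_{0}^{2*pi} (u**2 + 3*u) cos(u/2) du = (-16*pi - 12) - (12) = -16*pi - 24.
Hence a_1 = (1/pi)·(-16*pi - 24) = -16 - 24/pi.

-16 - 24/pi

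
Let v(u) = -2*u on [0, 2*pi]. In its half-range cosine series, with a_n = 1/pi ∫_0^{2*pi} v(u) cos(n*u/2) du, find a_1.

16/pi

a_1 = 1/pi ∫_0^{2*pi} (-2*u) cos(u/2) du.
Integrating by parts (boundary term plus one more integral), an antiderivative of (-2*u) cos(u/2) is -4*u*sin(u/2) - 8*cos(u/2); evaluating from 0 to 2*pi: ∫_{0}^{2*pi} (-2*u) cos(u/2) du = (8) - (-8) = 16.
Hence a_1 = (1/pi)·(16) = 16/pi.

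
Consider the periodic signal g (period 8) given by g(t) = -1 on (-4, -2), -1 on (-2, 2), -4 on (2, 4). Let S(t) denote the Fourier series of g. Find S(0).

-1

g is continuous at t = 0 with value -1, so the series converges to -1 there.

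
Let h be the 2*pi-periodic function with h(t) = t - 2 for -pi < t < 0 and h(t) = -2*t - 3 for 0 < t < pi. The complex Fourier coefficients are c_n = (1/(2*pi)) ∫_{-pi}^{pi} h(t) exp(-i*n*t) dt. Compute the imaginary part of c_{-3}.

Since h is real-valued, Im(c_{-3}) = -(1/(2*pi)) ∫_{-pi}^{pi} h(t) sin(-3*t) dt = b_{3}/2.
Split the integral at the breakpoints.
Integrating by parts (boundary term plus one more integral), an antiderivative of (t - 2) sin(-3*t) is t*cos(3*t)/3 - sin(3*t)/9 - 2*cos(3*t)/3; evaluating from -pi to 0: ∫_{-pi}^{0} (t - 2) sin(-3*t) dt = (-2/3) - (2/3 + pi/3) = -4/3 - pi/3.
Integrating by parts (boundary term plus one more integral), an antiderivative of (-2*t - 3) sin(-3*t) is -2*t*cos(3*t)/3 + 2*sin(3*t)/9 - cos(3*t); evaluating from 0 to pi: ∫_{0}^{pi} (-2*t - 3) sin(-3*t) dt = (1 + 2*pi/3) - (-1) = 2 + 2*pi/3.
So ∫_{-pi}^{pi} h(t) sin(-3*t) dt = 2/3 + pi/3.
Hence Im(c_{-3}) = (-1/(2*pi))·(2/3 + pi/3) = (-pi - 2)/(6*pi).

(-pi - 2)/(6*pi)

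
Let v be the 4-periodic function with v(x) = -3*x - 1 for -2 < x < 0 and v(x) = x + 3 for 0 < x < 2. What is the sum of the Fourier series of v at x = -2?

5

v is continuous at x = -2 with value 5, so the series converges to 5 there.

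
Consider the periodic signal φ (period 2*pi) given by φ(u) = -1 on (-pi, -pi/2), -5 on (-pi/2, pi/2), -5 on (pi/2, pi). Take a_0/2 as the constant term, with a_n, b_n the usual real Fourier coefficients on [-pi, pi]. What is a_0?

-8

a_0 = 1/pi ∫_{-pi}^{pi} φ(u) du = 1/pi · (-8*pi) = -8.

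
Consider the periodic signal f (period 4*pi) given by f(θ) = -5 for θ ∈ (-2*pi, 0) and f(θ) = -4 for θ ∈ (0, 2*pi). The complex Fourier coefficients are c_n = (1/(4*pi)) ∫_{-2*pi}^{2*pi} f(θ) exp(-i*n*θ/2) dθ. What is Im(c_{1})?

Since f is real-valued, Im(c_{1}) = -(1/(4*pi)) ∫_{-2*pi}^{2*pi} f(θ) sin(θ/2) dθ = -b_{1}/2.
Split the integral at the breakpoints.
Directly, an antiderivative of (-5) sin(θ/2) is 10*cos(θ/2); evaluating from -2*pi to 0: ∫_{-2*pi}^{0} (-5) sin(θ/2) dθ = (10) - (-10) = 20.
Directly, an antiderivative of (-4) sin(θ/2) is 8*cos(θ/2); evaluating from 0 to 2*pi: ∫_{0}^{2*pi} (-4) sin(θ/2) dθ = (-8) - (8) = -16.
So ∫_{-2*pi}^{2*pi} f(θ) sin(θ/2) dθ = 4.
Hence Im(c_{1}) = (-1/(4*pi))·(4) = -1/pi.

-1/pi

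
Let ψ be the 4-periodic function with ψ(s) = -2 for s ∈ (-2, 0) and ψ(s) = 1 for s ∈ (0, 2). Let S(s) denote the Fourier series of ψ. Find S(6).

s = 6 differs from s = 2 by 1 full period(s), and the series is 4-periodic.
At s = 2 the one-sided limits are ψ(2^-) = 1 and ψ(2^+) = -2.
By Dirichlet's theorem the series converges to their average, [(1) + (-2)]/2 = -1/2.

-1/2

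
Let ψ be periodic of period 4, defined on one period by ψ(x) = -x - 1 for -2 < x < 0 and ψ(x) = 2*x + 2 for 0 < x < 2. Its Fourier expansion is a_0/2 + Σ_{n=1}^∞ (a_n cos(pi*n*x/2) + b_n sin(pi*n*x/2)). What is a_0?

4

a_0 = 1/2 ∫_{-2}^{2} ψ(x) dx = 1/2 · (8) = 4.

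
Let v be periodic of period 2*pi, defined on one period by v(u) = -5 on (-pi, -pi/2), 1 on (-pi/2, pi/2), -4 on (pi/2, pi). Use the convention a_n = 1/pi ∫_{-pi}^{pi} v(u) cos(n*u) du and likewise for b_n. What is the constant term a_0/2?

a_0 = 1/pi ∫_{-pi}^{pi} v(u) du = 1/pi · (-7*pi/2) = -7/2.
So the constant term a_0/2 = -7/4.

-7/4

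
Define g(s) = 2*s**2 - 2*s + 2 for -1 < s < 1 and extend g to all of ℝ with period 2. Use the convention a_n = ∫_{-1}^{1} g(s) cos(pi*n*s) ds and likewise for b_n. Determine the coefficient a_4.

1/(2*pi**2)

a_4 = ∫_{-1}^{1} g(s) cos(4*pi*s) ds.
Integrating by parts twice (tabular method), an antiderivative of (2*s**2 - 2*s + 2) cos(4*pi*s) is s**2*sin(4*pi*s)/(2*pi) - s*sin(4*pi*s)/(2*pi) + s*cos(4*pi*s)/(4*pi**2) - sin(4*pi*s)/(16*pi**3) + sin(4*pi*s)/(2*pi) - cos(4*pi*s)/(8*pi**2); evaluating from -1 to 1: ∫_{-1}^{1} (2*s**2 - 2*s + 2) cos(4*pi*s) ds = (1/(8*pi**2)) - (-3/(8*pi**2)) = 1/(2*pi**2).
Hence a_4 = 1/(2*pi**2).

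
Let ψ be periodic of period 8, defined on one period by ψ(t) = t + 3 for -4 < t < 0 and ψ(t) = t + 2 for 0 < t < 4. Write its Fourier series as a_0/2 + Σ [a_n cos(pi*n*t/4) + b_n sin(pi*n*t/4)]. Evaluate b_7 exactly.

b_7 = 1/4 ∫_{-4}^{4} ψ(t) sin(7*pi*t/4) dt.
Split the integral at the breakpoints.
Integrating by parts (boundary term plus one more integral), an antiderivative of (t + 3) sin(7*pi*t/4) is -4*t*cos(7*pi*t/4)/(7*pi) + 16*sin(7*pi*t/4)/(49*pi**2) - 12*cos(7*pi*t/4)/(7*pi); evaluating from -4 to 0: ∫_{-4}^{0} (t + 3) sin(7*pi*t/4) dt = (-12/(7*pi)) - (-4/(7*pi)) = -8/(7*pi).
Integrating by parts (boundary term plus one more integral), an antiderivative of (t + 2) sin(7*pi*t/4) is -4*t*cos(7*pi*t/4)/(7*pi) + 16*sin(7*pi*t/4)/(49*pi**2) - 8*cos(7*pi*t/4)/(7*pi); evaluating from 0 to 4: ∫_{0}^{4} (t + 2) sin(7*pi*t/4) dt = (24/(7*pi)) - (-8/(7*pi)) = 32/(7*pi).
Summing the pieces and multiplying by (1/4) gives b_7 = 6/(7*pi).

6/(7*pi)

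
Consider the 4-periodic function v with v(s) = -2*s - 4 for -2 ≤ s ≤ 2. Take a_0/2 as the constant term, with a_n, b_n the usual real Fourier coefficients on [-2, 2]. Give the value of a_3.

0

a_3 = 1/2 ∫_{-2}^{2} v(s) cos(3*pi*s/2) ds.
Integrating by parts (boundary term plus one more integral), an antiderivative of (-2*s - 4) cos(3*pi*s/2) is -4*s*sin(3*pi*s/2)/(3*pi) - 8*sin(3*pi*s/2)/(3*pi) - 8*cos(3*pi*s/2)/(9*pi**2); evaluating from -2 to 2: ∫_{-2}^{2} (-2*s - 4) cos(3*pi*s/2) ds = (8/(9*pi**2)) - (8/(9*pi**2)) = 0.
Hence a_3 = (1/2)·(0) = 0.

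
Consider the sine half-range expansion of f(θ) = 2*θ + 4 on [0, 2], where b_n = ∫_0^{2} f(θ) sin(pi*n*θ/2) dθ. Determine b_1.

24/pi

b_1 = ∫_0^{2} (2*θ + 4) sin(pi*θ/2) dθ.
Integrating by parts (boundary term plus one more integral), an antiderivative of (2*θ + 4) sin(pi*θ/2) is -4*θ*cos(pi*θ/2)/pi + 8*sin(pi*θ/2)/pi**2 - 8*cos(pi*θ/2)/pi; evaluating from 0 to 2: ∫_{0}^{2} (2*θ + 4) sin(pi*θ/2) dθ = (16/pi) - (-8/pi) = 24/pi.
Hence b_1 = 24/pi.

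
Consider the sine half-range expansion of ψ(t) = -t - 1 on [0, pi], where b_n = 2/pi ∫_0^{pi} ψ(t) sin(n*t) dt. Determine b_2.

b_2 = 2/pi ∫_0^{pi} (-t - 1) sin(2*t) dt.
Integrating by parts (boundary term plus one more integral), an antiderivative of (-t - 1) sin(2*t) is t*cos(2*t)/2 - sin(2*t)/4 + cos(2*t)/2; evaluating from 0 to pi: ∫_{0}^{pi} (-t - 1) sin(2*t) dt = (1/2 + pi/2) - (1/2) = pi/2.
Hence b_2 = (2/pi)·(pi/2) = 1.

1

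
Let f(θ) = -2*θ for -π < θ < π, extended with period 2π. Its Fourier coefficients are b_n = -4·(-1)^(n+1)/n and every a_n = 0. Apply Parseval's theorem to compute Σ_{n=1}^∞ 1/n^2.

Parseval: Σ b_n^2 = (1/π) ∫_{-π}^{π} f(θ)^2 dθ = 8*pi**2/3.
Σ b_n^2 = Σ 16/n^2, so Σ 1/n^2 = (8*pi**2/3)/16 = pi**2/6.

pi**2/6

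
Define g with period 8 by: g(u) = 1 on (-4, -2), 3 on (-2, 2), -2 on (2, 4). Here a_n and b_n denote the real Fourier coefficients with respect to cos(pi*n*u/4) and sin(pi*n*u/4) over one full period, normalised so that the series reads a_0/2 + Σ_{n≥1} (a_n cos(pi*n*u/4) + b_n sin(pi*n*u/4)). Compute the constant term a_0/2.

a_0 = 1/4 ∫_{-4}^{4} g(u) du = 1/4 · (10) = 5/2.
So the constant term a_0/2 = 5/4.

5/4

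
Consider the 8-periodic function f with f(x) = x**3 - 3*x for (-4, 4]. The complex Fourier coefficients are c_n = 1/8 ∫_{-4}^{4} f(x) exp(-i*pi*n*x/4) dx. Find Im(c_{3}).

4*(32 - 39*pi**2)/(9*pi**3)

Since f is real-valued, Im(c_{3}) = -1/8 ∫_{-4}^{4} f(x) sin(3*pi*x/4) dx = -b_{3}/2.
f is odd and sin(3*pi*x/4) is odd, so the integrand is even: ∫_{-4}^{4} f(x) sin(3*pi*x/4) dx = 2∫_0^{4} f(x) sin(3*pi*x/4) dx.
Integrating by parts three times (tabular method), an antiderivative of (x**3 - 3*x) sin(3*pi*x/4) is -4*x**3*cos(3*pi*x/4)/(3*pi) + 16*x**2*sin(3*pi*x/4)/(3*pi**2) + 128*x*cos(3*pi*x/4)/(9*pi**3) + 4*x*cos(3*pi*x/4)/pi - 16*sin(3*pi*x/4)/(3*pi**2) - 512*sin(3*pi*x/4)/(27*pi**4); evaluating from 0 to 4: ∫_{0}^{4} (x**3 - 3*x) sin(3*pi*x/4) dx = (16*(-32 + 39*pi**2)/(9*pi**3)) - (0) = 16*(-32 + 39*pi**2)/(9*pi**3).
So ∫_{-4}^{4} f(x) sin(3*pi*x/4) dx = 32*(-32 + 39*pi**2)/(9*pi**3).
Hence Im(c_{3}) = (-1/8)·(32*(-32 + 39*pi**2)/(9*pi**3)) = 4*(32 - 39*pi**2)/(9*pi**3).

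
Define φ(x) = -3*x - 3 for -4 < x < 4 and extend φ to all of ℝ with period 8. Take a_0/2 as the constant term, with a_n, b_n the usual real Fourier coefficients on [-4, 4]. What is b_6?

b_6 = 1/4 ∫_{-4}^{4} φ(x) sin(3*pi*x/2) dx.
Integrating by parts (boundary term plus one more integral), an antiderivative of (-3*x - 3) sin(3*pi*x/2) is 2*x*cos(3*pi*x/2)/pi - 4*sin(3*pi*x/2)/(3*pi**2) + 2*cos(3*pi*x/2)/pi; evaluating from -4 to 4: ∫_{-4}^{4} (-3*x - 3) sin(3*pi*x/2) dx = (10/pi) - (-6/pi) = 16/pi.
Hence b_6 = (1/4)·(16/pi) = 4/pi.

4/pi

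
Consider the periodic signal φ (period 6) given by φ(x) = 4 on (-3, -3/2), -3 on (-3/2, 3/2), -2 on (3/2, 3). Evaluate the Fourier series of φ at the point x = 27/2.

-5/2

x = 27/2 differs from x = 3/2 by 2 full period(s), and the series is 6-periodic.
At x = 3/2 the one-sided limits are φ(3/2^-) = -3 and φ(3/2^+) = -2.
By Dirichlet's theorem the series converges to their average, [(-3) + (-2)]/2 = -5/2.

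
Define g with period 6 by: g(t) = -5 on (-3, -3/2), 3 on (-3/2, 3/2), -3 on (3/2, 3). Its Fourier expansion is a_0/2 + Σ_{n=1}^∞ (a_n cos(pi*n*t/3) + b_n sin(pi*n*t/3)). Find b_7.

2/(7*pi)

b_7 = 1/3 ∫_{-3}^{3} g(t) sin(7*pi*t/3) dt.
Split the integral at the breakpoints.
Directly, an antiderivative of (-5) sin(7*pi*t/3) is 15*cos(7*pi*t/3)/(7*pi); evaluating from -3 to -3/2: ∫_{-3}^{-3/2} (-5) sin(7*pi*t/3) dt = (0) - (-15/(7*pi)) = 15/(7*pi).
Directly, an antiderivative of (3) sin(7*pi*t/3) is -9*cos(7*pi*t/3)/(7*pi); evaluating from -3/2 to 3/2: ∫_{-3/2}^{3/2} (3) sin(7*pi*t/3) dt = (0) - (0) = 0.
Directly, an antiderivative of (-3) sin(7*pi*t/3) is 9*cos(7*pi*t/3)/(7*pi); evaluating from 3/2 to 3: ∫_{3/2}^{3} (-3) sin(7*pi*t/3) dt = (-9/(7*pi)) - (0) = -9/(7*pi).
Summing the pieces and multiplying by (1/3) gives b_7 = 2/(7*pi).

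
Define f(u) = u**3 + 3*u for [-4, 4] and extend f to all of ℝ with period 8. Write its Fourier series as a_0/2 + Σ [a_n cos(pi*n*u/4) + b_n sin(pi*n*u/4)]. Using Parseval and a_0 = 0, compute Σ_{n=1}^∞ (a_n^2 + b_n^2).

Parseval: a_0^2/2 + Σ_{n≥1} (a_n^2+b_n^2) = 1/4 ∫_{-4}^{4} f(u)^2 du = 65824/35.
Subtract a_0^2/2 = 0: Σ (a_n^2+b_n^2) = 65824/35.

65824/35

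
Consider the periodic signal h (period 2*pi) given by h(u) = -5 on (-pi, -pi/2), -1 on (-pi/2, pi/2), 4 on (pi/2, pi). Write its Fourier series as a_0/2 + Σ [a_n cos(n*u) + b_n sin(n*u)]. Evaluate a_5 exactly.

-1/(5*pi)

a_5 = 1/pi ∫_{-pi}^{pi} h(u) cos(5*u) du.
Split the integral at the breakpoints.
Directly, an antiderivative of (-5) cos(5*u) is -sin(5*u); evaluating from -pi to -pi/2: ∫_{-pi}^{-pi/2} (-5) cos(5*u) du = (1) - (0) = 1.
Directly, an antiderivative of (-1) cos(5*u) is -sin(5*u)/5; evaluating from -pi/2 to pi/2: ∫_{-pi/2}^{pi/2} (-1) cos(5*u) du = (-1/5) - (1/5) = -2/5.
Directly, an antiderivative of (4) cos(5*u) is 4*sin(5*u)/5; evaluating from pi/2 to pi: ∫_{pi/2}^{pi} (4) cos(5*u) du = (0) - (4/5) = -4/5.
Summing the pieces and multiplying by (1/pi) gives a_5 = -1/(5*pi).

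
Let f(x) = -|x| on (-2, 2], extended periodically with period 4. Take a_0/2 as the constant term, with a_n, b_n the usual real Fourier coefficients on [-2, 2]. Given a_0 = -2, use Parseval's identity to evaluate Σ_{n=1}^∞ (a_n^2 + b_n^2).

2/3

Parseval: a_0^2/2 + Σ_{n≥1} (a_n^2+b_n^2) = 1/2 ∫_{-2}^{2} f(x)^2 dx = 8/3.
Subtract a_0^2/2 = 2: Σ (a_n^2+b_n^2) = 2/3.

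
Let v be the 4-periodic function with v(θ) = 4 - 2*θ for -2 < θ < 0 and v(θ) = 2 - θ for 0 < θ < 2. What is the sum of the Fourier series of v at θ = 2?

At θ = 2 the one-sided limits are v(2^-) = 0 and v(2^+) = 8.
By Dirichlet's theorem the series converges to their average, [(0) + (8)]/2 = 4.

4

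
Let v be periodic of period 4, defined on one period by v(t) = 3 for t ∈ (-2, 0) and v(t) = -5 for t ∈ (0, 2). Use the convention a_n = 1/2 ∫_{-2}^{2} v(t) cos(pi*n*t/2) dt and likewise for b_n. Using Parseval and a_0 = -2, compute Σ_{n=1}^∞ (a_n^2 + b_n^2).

Parseval: a_0^2/2 + Σ_{n≥1} (a_n^2+b_n^2) = 1/2 ∫_{-2}^{2} v(t)^2 dt = 34.
Subtract a_0^2/2 = 2: Σ (a_n^2+b_n^2) = 32.

32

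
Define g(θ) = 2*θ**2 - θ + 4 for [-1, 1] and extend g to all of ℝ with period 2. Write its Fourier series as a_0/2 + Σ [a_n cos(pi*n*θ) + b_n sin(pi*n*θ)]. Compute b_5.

-2/(5*pi)

b_5 = ∫_{-1}^{1} g(θ) sin(5*pi*θ) dθ.
Integrating by parts twice (tabular method), an antiderivative of (2*θ**2 - θ + 4) sin(5*pi*θ) is -2*θ**2*cos(5*pi*θ)/(5*pi) + 4*θ*sin(5*pi*θ)/(25*pi**2) + θ*cos(5*pi*θ)/(5*pi) - sin(5*pi*θ)/(25*pi**2) - 4*cos(5*pi*θ)/(5*pi) + 4*cos(5*pi*θ)/(125*pi**3); evaluating from -1 to 1: ∫_{-1}^{1} (2*θ**2 - θ + 4) sin(5*pi*θ) dθ = ((-4/125 + pi**2)/pi**3) - ((-4 + 175*pi**2)/(125*pi**3)) = -2/(5*pi).
Hence b_5 = -2/(5*pi).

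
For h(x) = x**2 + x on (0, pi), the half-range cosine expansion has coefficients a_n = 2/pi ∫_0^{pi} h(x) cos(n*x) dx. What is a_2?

1

a_2 = 2/pi ∫_0^{pi} (x**2 + x) cos(2*x) dx.
Integrating by parts twice (tabular method), an antiderivative of (x**2 + x) cos(2*x) is x**2*sin(2*x)/2 + x*sin(2*x)/2 + x*cos(2*x)/2 - sin(2*x)/4 + cos(2*x)/4; evaluating from 0 to pi: ∫_{0}^{pi} (x**2 + x) cos(2*x) dx = (1/4 + pi/2) - (1/4) = pi/2.
Hence a_2 = (2/pi)·(pi/2) = 1.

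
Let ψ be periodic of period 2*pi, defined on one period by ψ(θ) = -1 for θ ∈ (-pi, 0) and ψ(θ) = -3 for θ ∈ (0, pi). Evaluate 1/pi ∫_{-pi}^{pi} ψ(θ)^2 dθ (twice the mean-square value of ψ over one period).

10

1/pi ∫_{-pi}^{pi} ψ(θ)^2 dθ = 1/pi · (10*pi) = 10.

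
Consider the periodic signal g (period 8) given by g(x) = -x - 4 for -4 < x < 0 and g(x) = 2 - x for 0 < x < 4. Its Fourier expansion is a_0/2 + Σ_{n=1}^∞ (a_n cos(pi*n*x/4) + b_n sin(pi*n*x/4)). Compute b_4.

b_4 = 1/4 ∫_{-4}^{4} g(x) sin(pi*x) dx.
Split the integral at the breakpoints.
Integrating by parts (boundary term plus one more integral), an antiderivative of (-x - 4) sin(pi*x) is x*cos(pi*x)/pi - sin(pi*x)/pi**2 + 4*cos(pi*x)/pi; evaluating from -4 to 0: ∫_{-4}^{0} (-x - 4) sin(pi*x) dx = (4/pi) - (0) = 4/pi.
Integrating by parts (boundary term plus one more integral), an antiderivative of (2 - x) sin(pi*x) is x*cos(pi*x)/pi - sin(pi*x)/pi**2 - 2*cos(pi*x)/pi; evaluating from 0 to 4: ∫_{0}^{4} (2 - x) sin(pi*x) dx = (2/pi) - (-2/pi) = 4/pi.
Summing the pieces and multiplying by (1/4) gives b_4 = 2/pi.

2/pi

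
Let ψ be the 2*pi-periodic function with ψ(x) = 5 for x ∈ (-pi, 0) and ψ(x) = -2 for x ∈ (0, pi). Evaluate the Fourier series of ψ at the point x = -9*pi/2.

5

x = -9*pi/2 differs from x = -pi/2 by -2 full period(s), and the series is 2*pi-periodic.
ψ is continuous at x = -pi/2 with value 5, so the series converges to 5 there.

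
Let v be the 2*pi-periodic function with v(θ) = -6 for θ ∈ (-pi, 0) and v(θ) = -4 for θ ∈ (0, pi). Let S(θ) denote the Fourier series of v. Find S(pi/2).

v is continuous at θ = pi/2 with value -4, so the series converges to -4 there.

-4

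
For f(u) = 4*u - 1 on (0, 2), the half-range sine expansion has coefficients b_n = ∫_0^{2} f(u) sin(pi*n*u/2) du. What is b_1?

b_1 = ∫_0^{2} (4*u - 1) sin(pi*u/2) du.
Integrating by parts (boundary term plus one more integral), an antiderivative of (4*u - 1) sin(pi*u/2) is -8*u*cos(pi*u/2)/pi + 16*sin(pi*u/2)/pi**2 + 2*cos(pi*u/2)/pi; evaluating from 0 to 2: ∫_{0}^{2} (4*u - 1) sin(pi*u/2) du = (14/pi) - (2/pi) = 12/pi.
Hence b_1 = 12/pi.

12/pi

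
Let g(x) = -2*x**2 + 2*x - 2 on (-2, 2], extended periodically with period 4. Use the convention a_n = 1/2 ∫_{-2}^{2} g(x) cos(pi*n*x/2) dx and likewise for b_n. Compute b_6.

b_6 = 1/2 ∫_{-2}^{2} g(x) sin(3*pi*x) dx.
Integrating by parts twice (tabular method), an antiderivative of (-2*x**2 + 2*x - 2) sin(3*pi*x) is 2*x**2*cos(3*pi*x)/(3*pi) - 4*x*sin(3*pi*x)/(9*pi**2) - 2*x*cos(3*pi*x)/(3*pi) + 2*sin(3*pi*x)/(9*pi**2) - 4*cos(3*pi*x)/(27*pi**3) + 2*cos(3*pi*x)/(3*pi); evaluating from -2 to 2: ∫_{-2}^{2} (-2*x**2 + 2*x - 2) sin(3*pi*x) dx = (-4/(27*pi**3) + 2/pi) - (2*(-2 + 63*pi**2)/(27*pi**3)) = -8/(3*pi).
Hence b_6 = (1/2)·(-8/(3*pi)) = -4/(3*pi).

-4/(3*pi)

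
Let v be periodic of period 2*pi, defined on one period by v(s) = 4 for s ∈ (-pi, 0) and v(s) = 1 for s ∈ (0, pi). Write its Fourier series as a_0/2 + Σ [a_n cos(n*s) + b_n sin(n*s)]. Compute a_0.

a_0 = 1/pi ∫_{-pi}^{pi} v(s) ds = 1/pi · (5*pi) = 5.

5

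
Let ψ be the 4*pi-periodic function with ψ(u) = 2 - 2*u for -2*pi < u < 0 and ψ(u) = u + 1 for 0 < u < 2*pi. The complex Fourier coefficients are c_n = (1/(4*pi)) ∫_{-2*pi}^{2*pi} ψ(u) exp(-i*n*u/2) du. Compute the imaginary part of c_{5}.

Since ψ is real-valued, Im(c_{5}) = -(1/(4*pi)) ∫_{-2*pi}^{2*pi} ψ(u) sin(5*u/2) du = -b_{5}/2.
Split the integral at the breakpoints.
Integrating by parts (boundary term plus one more integral), an antiderivative of (2 - 2*u) sin(5*u/2) is 4*u*cos(5*u/2)/5 - 8*sin(5*u/2)/25 - 4*cos(5*u/2)/5; evaluating from -2*pi to 0: ∫_{-2*pi}^{0} (2 - 2*u) sin(5*u/2) du = (-4/5) - (4/5 + 8*pi/5) = -8*pi/5 - 8/5.
Integrating by parts (boundary term plus one more integral), an antiderivative of (u + 1) sin(5*u/2) is -2*u*cos(5*u/2)/5 + 4*sin(5*u/2)/25 - 2*cos(5*u/2)/5; evaluating from 0 to 2*pi: ∫_{0}^{2*pi} (u + 1) sin(5*u/2) du = (2/5 + 4*pi/5) - (-2/5) = 4/5 + 4*pi/5.
So ∫_{-2*pi}^{2*pi} ψ(u) sin(5*u/2) du = -4*pi/5 - 4/5.
Hence Im(c_{5}) = (-1/(4*pi))·(-4*pi/5 - 4/5) = (1 + pi)/(5*pi).

(1 + pi)/(5*pi)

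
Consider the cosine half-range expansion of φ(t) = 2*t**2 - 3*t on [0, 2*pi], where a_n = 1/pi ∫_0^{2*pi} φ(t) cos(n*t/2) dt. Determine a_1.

a_1 = 1/pi ∫_0^{2*pi} (2*t**2 - 3*t) cos(t/2) dt.
Integrating by parts twice (tabular method), an antiderivative of (2*t**2 - 3*t) cos(t/2) is 4*t**2*sin(t/2) - 6*t*sin(t/2) + 16*t*cos(t/2) - 32*sin(t/2) - 12*cos(t/2); evaluating from 0 to 2*pi: ∫_{0}^{2*pi} (2*t**2 - 3*t) cos(t/2) dt = (12 - 32*pi) - (-12) = 24 - 32*pi.
Hence a_1 = (1/pi)·(24 - 32*pi) = -32 + 24/pi.

-32 + 24/pi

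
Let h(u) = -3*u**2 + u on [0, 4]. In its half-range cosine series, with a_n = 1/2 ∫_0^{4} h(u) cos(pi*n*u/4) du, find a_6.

a_6 = 1/2 ∫_0^{4} (-3*u**2 + u) cos(3*pi*u/2) du.
Integrating by parts twice (tabular method), an antiderivative of (-3*u**2 + u) cos(3*pi*u/2) is -2*u**2*sin(3*pi*u/2)/pi + 2*u*sin(3*pi*u/2)/(3*pi) - 8*u*cos(3*pi*u/2)/(3*pi**2) + 16*sin(3*pi*u/2)/(9*pi**3) + 4*cos(3*pi*u/2)/(9*pi**2); evaluating from 0 to 4: ∫_{0}^{4} (-3*u**2 + u) cos(3*pi*u/2) du = (-92/(9*pi**2)) - (4/(9*pi**2)) = -32/(3*pi**2).
Hence a_6 = (1/2)·(-32/(3*pi**2)) = -16/(3*pi**2).

-16/(3*pi**2)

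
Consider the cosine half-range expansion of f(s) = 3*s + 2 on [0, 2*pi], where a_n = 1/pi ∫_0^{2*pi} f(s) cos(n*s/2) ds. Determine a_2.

a_2 = 1/pi ∫_0^{2*pi} (3*s + 2) cos(s) ds.
Integrating by parts (boundary term plus one more integral), an antiderivative of (3*s + 2) cos(s) is 3*s*sin(s) + 2*sin(s) + 3*cos(s); evaluating from 0 to 2*pi: ∫_{0}^{2*pi} (3*s + 2) cos(s) ds = (3) - (3) = 0.
Hence a_2 = (1/pi)·(0) = 0.

0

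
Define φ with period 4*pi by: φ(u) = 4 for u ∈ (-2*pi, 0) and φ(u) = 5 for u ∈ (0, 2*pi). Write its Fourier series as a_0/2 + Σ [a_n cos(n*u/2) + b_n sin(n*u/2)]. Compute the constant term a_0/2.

9/2

a_0 = (1/(2*pi)) ∫_{-2*pi}^{2*pi} φ(u) du = (1/(2*pi)) · (18*pi) = 9.
So the constant term a_0/2 = 9/2.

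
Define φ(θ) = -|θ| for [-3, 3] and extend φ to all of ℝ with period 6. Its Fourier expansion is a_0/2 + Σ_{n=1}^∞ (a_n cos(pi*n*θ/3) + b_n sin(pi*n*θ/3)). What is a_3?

a_3 = 1/3 ∫_{-3}^{3} φ(θ) cos(pi*θ) dθ.
φ is even and cos(pi*θ) is even, so the integrand is even and a_3 = 2/3 ∫_0^{3} φ(θ) cos(pi*θ) dθ.
Integrating by parts (boundary term plus one more integral), an antiderivative of (-θ) cos(pi*θ) is -θ*sin(pi*θ)/pi - cos(pi*θ)/pi**2; evaluating from 0 to 3: ∫_{0}^{3} (-θ) cos(pi*θ) dθ = (pi**(-2)) - (-1/pi**2) = 2/pi**2.
Hence a_3 = (2/3)·(2/pi**2) = 4/(3*pi**2).

4/(3*pi**2)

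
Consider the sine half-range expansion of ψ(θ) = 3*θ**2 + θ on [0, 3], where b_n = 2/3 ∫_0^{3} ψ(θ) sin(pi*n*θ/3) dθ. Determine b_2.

-30/pi

b_2 = 2/3 ∫_0^{3} (3*θ**2 + θ) sin(2*pi*θ/3) dθ.
Integrating by parts twice (tabular method), an antiderivative of (3*θ**2 + θ) sin(2*pi*θ/3) is -9*θ**2*cos(2*pi*θ/3)/(2*pi) + 27*θ*sin(2*pi*θ/3)/(2*pi**2) - 3*θ*cos(2*pi*θ/3)/(2*pi) + 9*sin(2*pi*θ/3)/(4*pi**2) + 81*cos(2*pi*θ/3)/(4*pi**3); evaluating from 0 to 3: ∫_{0}^{3} (3*θ**2 + θ) sin(2*pi*θ/3) dθ = (-45/pi + 81/(4*pi**3)) - (81/(4*pi**3)) = -45/pi.
Hence b_2 = (2/3)·(-45/pi) = -30/pi.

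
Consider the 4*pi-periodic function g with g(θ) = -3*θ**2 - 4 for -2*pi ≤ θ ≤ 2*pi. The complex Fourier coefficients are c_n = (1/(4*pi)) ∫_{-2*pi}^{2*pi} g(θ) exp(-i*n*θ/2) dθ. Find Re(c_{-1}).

24

Since g is real-valued, Re(c_{-1}) = (1/(4*pi)) ∫_{-2*pi}^{2*pi} g(θ) cos(-θ/2) dθ = a_{1}/2.
g is even and cos(-θ/2) is even, so the integrand is even: ∫_{-2*pi}^{2*pi} g(θ) cos(-θ/2) dθ = 2∫_0^{2*pi} g(θ) cos(-θ/2) dθ.
Integrating by parts twice (tabular method), an antiderivative of (-3*θ**2 - 4) cos(-θ/2) is -6*θ**2*sin(θ/2) - 24*θ*cos(θ/2) + 40*sin(θ/2); evaluating from 0 to 2*pi: ∫_{0}^{2*pi} (-3*θ**2 - 4) cos(-θ/2) dθ = (48*pi) - (0) = 48*pi.
So ∫_{-2*pi}^{2*pi} g(θ) cos(-θ/2) dθ = 96*pi.
Hence Re(c_{-1}) = (1/(4*pi))·(96*pi) = 24.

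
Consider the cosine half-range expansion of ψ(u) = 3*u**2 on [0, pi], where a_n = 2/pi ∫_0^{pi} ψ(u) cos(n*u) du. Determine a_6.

1/3

a_6 = 2/pi ∫_0^{pi} (3*u**2) cos(6*u) du.
Integrating by parts twice (tabular method), an antiderivative of (3*u**2) cos(6*u) is u**2*sin(6*u)/2 + u*cos(6*u)/6 - sin(6*u)/36; evaluating from 0 to pi: ∫_{0}^{pi} (3*u**2) cos(6*u) du = (pi/6) - (0) = pi/6.
Hence a_6 = (2/pi)·(pi/6) = 1/3.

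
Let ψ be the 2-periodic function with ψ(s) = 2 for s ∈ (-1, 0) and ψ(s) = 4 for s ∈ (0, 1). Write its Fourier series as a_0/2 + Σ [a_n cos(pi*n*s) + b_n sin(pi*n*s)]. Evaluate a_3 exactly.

a_3 = ∫_{-1}^{1} ψ(s) cos(3*pi*s) ds.
Split the integral at the breakpoints.
Directly, an antiderivative of (2) cos(3*pi*s) is 2*sin(3*pi*s)/(3*pi); evaluating from -1 to 0: ∫_{-1}^{0} (2) cos(3*pi*s) ds = (0) - (0) = 0.
Directly, an antiderivative of (4) cos(3*pi*s) is 4*sin(3*pi*s)/(3*pi); evaluating from 0 to 1: ∫_{0}^{1} (4) cos(3*pi*s) ds = (0) - (0) = 0.
Summing the pieces gives a_3 = 0.

0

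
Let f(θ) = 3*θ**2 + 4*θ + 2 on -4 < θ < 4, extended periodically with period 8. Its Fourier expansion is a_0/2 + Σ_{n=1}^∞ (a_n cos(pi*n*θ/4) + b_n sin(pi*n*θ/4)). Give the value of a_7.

a_7 = 1/4 ∫_{-4}^{4} f(θ) cos(7*pi*θ/4) dθ.
Integrating by parts twice (tabular method), an antiderivative of (3*θ**2 + 4*θ + 2) cos(7*pi*θ/4) is 12*θ**2*sin(7*pi*θ/4)/(7*pi) + 16*θ*sin(7*pi*θ/4)/(7*pi) + 96*θ*cos(7*pi*θ/4)/(49*pi**2) - 384*sin(7*pi*θ/4)/(343*pi**3) + 8*sin(7*pi*θ/4)/(7*pi) + 64*cos(7*pi*θ/4)/(49*pi**2); evaluating from -4 to 4: ∫_{-4}^{4} (3*θ**2 + 4*θ + 2) cos(7*pi*θ/4) dθ = (-64/(7*pi**2)) - (320/(49*pi**2)) = -768/(49*pi**2).
Hence a_7 = (1/4)·(-768/(49*pi**2)) = -192/(49*pi**2).

-192/(49*pi**2)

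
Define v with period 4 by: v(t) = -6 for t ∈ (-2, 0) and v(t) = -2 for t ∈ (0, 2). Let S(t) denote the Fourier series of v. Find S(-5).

-6

t = -5 differs from t = -1 by -1 full period(s), and the series is 4-periodic.
v is continuous at t = -1 with value -6, so the series converges to -6 there.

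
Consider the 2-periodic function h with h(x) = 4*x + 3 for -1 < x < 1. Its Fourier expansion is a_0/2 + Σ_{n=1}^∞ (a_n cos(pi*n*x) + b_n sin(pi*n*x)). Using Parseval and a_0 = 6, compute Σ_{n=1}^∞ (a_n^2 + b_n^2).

Parseval: a_0^2/2 + Σ_{n≥1} (a_n^2+b_n^2) = ∫_{-1}^{1} h(x)^2 dx = 86/3.
Subtract a_0^2/2 = 18: Σ (a_n^2+b_n^2) = 32/3.

32/3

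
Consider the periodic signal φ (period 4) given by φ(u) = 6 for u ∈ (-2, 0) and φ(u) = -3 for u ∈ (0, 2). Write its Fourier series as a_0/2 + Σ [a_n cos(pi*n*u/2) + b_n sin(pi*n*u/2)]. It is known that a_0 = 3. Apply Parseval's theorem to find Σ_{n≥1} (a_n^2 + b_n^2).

Parseval: a_0^2/2 + Σ_{n≥1} (a_n^2+b_n^2) = 1/2 ∫_{-2}^{2} φ(u)^2 du = 45.
Subtract a_0^2/2 = 9/2: Σ (a_n^2+b_n^2) = 81/2.

81/2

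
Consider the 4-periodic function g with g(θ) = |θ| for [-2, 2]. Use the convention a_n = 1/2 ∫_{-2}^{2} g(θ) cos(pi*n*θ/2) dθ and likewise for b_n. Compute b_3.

b_3 = 1/2 ∫_{-2}^{2} g(θ) sin(3*pi*θ/2) dθ.
g is even and sin(3*pi*θ/2) is odd, so the integrand is odd over a symmetric interval and the integral vanishes.

0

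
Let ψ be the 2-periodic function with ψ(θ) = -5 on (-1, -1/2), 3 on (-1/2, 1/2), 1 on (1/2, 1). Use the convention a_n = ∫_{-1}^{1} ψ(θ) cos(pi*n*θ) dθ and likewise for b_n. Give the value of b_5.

6/(5*pi)

b_5 = ∫_{-1}^{1} ψ(θ) sin(5*pi*θ) dθ.
Split the integral at the breakpoints.
Directly, an antiderivative of (-5) sin(5*pi*θ) is cos(5*pi*θ)/pi; evaluating from -1 to -1/2: ∫_{-1}^{-1/2} (-5) sin(5*pi*θ) dθ = (0) - (-1/pi) = 1/pi.
Directly, an antiderivative of (3) sin(5*pi*θ) is -3*cos(5*pi*θ)/(5*pi); evaluating from -1/2 to 1/2: ∫_{-1/2}^{1/2} (3) sin(5*pi*θ) dθ = (0) - (0) = 0.
Directly, an antiderivative of (1) sin(5*pi*θ) is -cos(5*pi*θ)/(5*pi); evaluating from 1/2 to 1: ∫_{1/2}^{1} (1) sin(5*pi*θ) dθ = (1/(5*pi)) - (0) = 1/(5*pi).
Summing the pieces gives b_5 = 6/(5*pi).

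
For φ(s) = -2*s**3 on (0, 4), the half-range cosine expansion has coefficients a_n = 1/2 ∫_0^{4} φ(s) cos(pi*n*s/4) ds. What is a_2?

a_2 = 1/2 ∫_0^{4} (-2*s**3) cos(pi*s/2) ds.
Integrating by parts three times (tabular method), an antiderivative of (-2*s**3) cos(pi*s/2) is -4*s**3*sin(pi*s/2)/pi - 24*s**2*cos(pi*s/2)/pi**2 + 96*s*sin(pi*s/2)/pi**3 + 192*cos(pi*s/2)/pi**4; evaluating from 0 to 4: ∫_{0}^{4} (-2*s**3) cos(pi*s/2) ds = (192*(1 - 2*pi**2)/pi**4) - (192/pi**4) = -384/pi**2.
Hence a_2 = (1/2)·(-384/pi**2) = -192/pi**2.

-192/pi**2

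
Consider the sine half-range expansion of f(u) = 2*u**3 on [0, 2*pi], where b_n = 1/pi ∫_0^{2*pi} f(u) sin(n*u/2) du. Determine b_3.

b_3 = 1/pi ∫_0^{2*pi} (2*u**3) sin(3*u/2) du.
Integrating by parts three times (tabular method), an antiderivative of (2*u**3) sin(3*u/2) is -4*u**3*cos(3*u/2)/3 + 8*u**2*sin(3*u/2)/3 + 32*u*cos(3*u/2)/9 - 64*sin(3*u/2)/27; evaluating from 0 to 2*pi: ∫_{0}^{2*pi} (2*u**3) sin(3*u/2) du = (32*pi*(-2 + 3*pi**2)/9) - (0) = 32*pi*(-2 + 3*pi**2)/9.
Hence b_3 = (1/pi)·(32*pi*(-2 + 3*pi**2)/9) = -64/9 + 32*pi**2/3.

-64/9 + 32*pi**2/3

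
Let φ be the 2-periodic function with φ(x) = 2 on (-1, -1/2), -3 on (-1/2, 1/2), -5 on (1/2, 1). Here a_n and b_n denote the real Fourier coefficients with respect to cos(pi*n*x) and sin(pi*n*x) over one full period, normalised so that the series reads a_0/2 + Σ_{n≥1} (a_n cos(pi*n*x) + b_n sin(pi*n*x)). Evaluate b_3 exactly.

-7/(3*pi)

b_3 = ∫_{-1}^{1} φ(x) sin(3*pi*x) dx.
Split the integral at the breakpoints.
Directly, an antiderivative of (2) sin(3*pi*x) is -2*cos(3*pi*x)/(3*pi); evaluating from -1 to -1/2: ∫_{-1}^{-1/2} (2) sin(3*pi*x) dx = (0) - (2/(3*pi)) = -2/(3*pi).
Directly, an antiderivative of (-3) sin(3*pi*x) is cos(3*pi*x)/pi; evaluating from -1/2 to 1/2: ∫_{-1/2}^{1/2} (-3) sin(3*pi*x) dx = (0) - (0) = 0.
Directly, an antiderivative of (-5) sin(3*pi*x) is 5*cos(3*pi*x)/(3*pi); evaluating from 1/2 to 1: ∫_{1/2}^{1} (-5) sin(3*pi*x) dx = (-5/(3*pi)) - (0) = -5/(3*pi).
Summing the pieces gives b_3 = -7/(3*pi).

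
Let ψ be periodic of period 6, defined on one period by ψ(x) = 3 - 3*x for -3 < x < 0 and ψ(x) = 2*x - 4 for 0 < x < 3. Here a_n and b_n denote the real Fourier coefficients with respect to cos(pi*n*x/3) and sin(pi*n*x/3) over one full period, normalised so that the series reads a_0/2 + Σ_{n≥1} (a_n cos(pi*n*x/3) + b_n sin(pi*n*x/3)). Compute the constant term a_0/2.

a_0 = 1/3 ∫_{-3}^{3} ψ(x) dx = 1/3 · (39/2) = 13/2.
So the constant term a_0/2 = 13/4.

13/4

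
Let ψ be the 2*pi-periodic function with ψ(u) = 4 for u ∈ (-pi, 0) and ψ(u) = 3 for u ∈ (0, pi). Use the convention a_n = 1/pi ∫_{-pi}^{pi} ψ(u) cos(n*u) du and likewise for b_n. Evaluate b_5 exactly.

b_5 = 1/pi ∫_{-pi}^{pi} ψ(u) sin(5*u) du.
Split the integral at the breakpoints.
Directly, an antiderivative of (4) sin(5*u) is -4*cos(5*u)/5; evaluating from -pi to 0: ∫_{-pi}^{0} (4) sin(5*u) du = (-4/5) - (4/5) = -8/5.
Directly, an antiderivative of (3) sin(5*u) is -3*cos(5*u)/5; evaluating from 0 to pi: ∫_{0}^{pi} (3) sin(5*u) du = (3/5) - (-3/5) = 6/5.
Summing the pieces and multiplying by (1/pi) gives b_5 = -2/(5*pi).

-2/(5*pi)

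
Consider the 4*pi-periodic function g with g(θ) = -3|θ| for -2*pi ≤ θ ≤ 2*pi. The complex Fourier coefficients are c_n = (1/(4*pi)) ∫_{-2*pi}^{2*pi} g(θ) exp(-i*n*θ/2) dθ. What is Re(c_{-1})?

12/pi

Since g is real-valued, Re(c_{-1}) = (1/(4*pi)) ∫_{-2*pi}^{2*pi} g(θ) cos(-θ/2) dθ = a_{1}/2.
g is even and cos(-θ/2) is even, so the integrand is even: ∫_{-2*pi}^{2*pi} g(θ) cos(-θ/2) dθ = 2∫_0^{2*pi} g(θ) cos(-θ/2) dθ.
Integrating by parts (boundary term plus one more integral), an antiderivative of (-3*θ) cos(-θ/2) is -6*θ*sin(θ/2) - 12*cos(θ/2); evaluating from 0 to 2*pi: ∫_{0}^{2*pi} (-3*θ) cos(-θ/2) dθ = (12) - (-12) = 24.
So ∫_{-2*pi}^{2*pi} g(θ) cos(-θ/2) dθ = 48.
Hence Re(c_{-1}) = (1/(4*pi))·(48) = 12/pi.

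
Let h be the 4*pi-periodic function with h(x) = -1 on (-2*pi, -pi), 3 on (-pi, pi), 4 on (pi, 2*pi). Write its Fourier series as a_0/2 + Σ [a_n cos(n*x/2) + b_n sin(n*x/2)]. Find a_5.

3/(5*pi)

a_5 = (1/(2*pi)) ∫_{-2*pi}^{2*pi} h(x) cos(5*x/2) dx.
Split the integral at the breakpoints.
Directly, an antiderivative of (-1) cos(5*x/2) is -2*sin(5*x/2)/5; evaluating from -2*pi to -pi: ∫_{-2*pi}^{-pi} (-1) cos(5*x/2) dx = (2/5) - (0) = 2/5.
Directly, an antiderivative of (3) cos(5*x/2) is 6*sin(5*x/2)/5; evaluating from -pi to pi: ∫_{-pi}^{pi} (3) cos(5*x/2) dx = (6/5) - (-6/5) = 12/5.
Directly, an antiderivative of (4) cos(5*x/2) is 8*sin(5*x/2)/5; evaluating from pi to 2*pi: ∫_{pi}^{2*pi} (4) cos(5*x/2) dx = (0) - (8/5) = -8/5.
Summing the pieces and multiplying by (1/(2*pi)) gives a_5 = 3/(5*pi).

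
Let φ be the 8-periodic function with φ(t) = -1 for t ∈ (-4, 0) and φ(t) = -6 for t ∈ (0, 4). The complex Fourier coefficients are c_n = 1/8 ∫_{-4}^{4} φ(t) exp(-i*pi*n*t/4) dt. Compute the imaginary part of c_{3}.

Since φ is real-valued, Im(c_{3}) = -1/8 ∫_{-4}^{4} φ(t) sin(3*pi*t/4) dt = -b_{3}/2.
Split the integral at the breakpoints.
Directly, an antiderivative of (-1) sin(3*pi*t/4) is 4*cos(3*pi*t/4)/(3*pi); evaluating from -4 to 0: ∫_{-4}^{0} (-1) sin(3*pi*t/4) dt = (4/(3*pi)) - (-4/(3*pi)) = 8/(3*pi).
Directly, an antiderivative of (-6) sin(3*pi*t/4) is 8*cos(3*pi*t/4)/pi; evaluating from 0 to 4: ∫_{0}^{4} (-6) sin(3*pi*t/4) dt = (-8/pi) - (8/pi) = -16/pi.
So ∫_{-4}^{4} φ(t) sin(3*pi*t/4) dt = -40/(3*pi).
Hence Im(c_{3}) = (-1/8)·(-40/(3*pi)) = 5/(3*pi).

5/(3*pi)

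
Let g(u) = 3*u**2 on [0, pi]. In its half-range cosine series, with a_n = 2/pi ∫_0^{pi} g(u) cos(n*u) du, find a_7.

a_7 = 2/pi ∫_0^{pi} (3*u**2) cos(7*u) du.
Integrating by parts twice (tabular method), an antiderivative of (3*u**2) cos(7*u) is 3*u**2*sin(7*u)/7 + 6*u*cos(7*u)/49 - 6*sin(7*u)/343; evaluating from 0 to pi: ∫_{0}^{pi} (3*u**2) cos(7*u) du = (-6*pi/49) - (0) = -6*pi/49.
Hence a_7 = (2/pi)·(-6*pi/49) = -12/49.

-12/49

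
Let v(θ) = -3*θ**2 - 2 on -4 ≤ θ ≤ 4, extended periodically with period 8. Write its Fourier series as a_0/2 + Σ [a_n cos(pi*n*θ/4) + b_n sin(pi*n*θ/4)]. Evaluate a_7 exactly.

192/(49*pi**2)

a_7 = 1/4 ∫_{-4}^{4} v(θ) cos(7*pi*θ/4) dθ.
v is even and cos(7*pi*θ/4) is even, so the integrand is even and a_7 = 1/2 ∫_0^{4} v(θ) cos(7*pi*θ/4) dθ.
Integrating by parts twice (tabular method), an antiderivative of (-3*θ**2 - 2) cos(7*pi*θ/4) is -12*θ**2*sin(7*pi*θ/4)/(7*pi) - 96*θ*cos(7*pi*θ/4)/(49*pi**2) - 8*sin(7*pi*θ/4)/(7*pi) + 384*sin(7*pi*θ/4)/(343*pi**3); evaluating from 0 to 4: ∫_{0}^{4} (-3*θ**2 - 2) cos(7*pi*θ/4) dθ = (384/(49*pi**2)) - (0) = 384/(49*pi**2).
Hence a_7 = (1/2)·(384/(49*pi**2)) = 192/(49*pi**2).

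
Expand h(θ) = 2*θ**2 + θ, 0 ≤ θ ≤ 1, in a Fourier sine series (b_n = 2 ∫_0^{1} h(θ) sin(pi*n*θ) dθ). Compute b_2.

b_2 = 2 ∫_0^{1} (2*θ**2 + θ) sin(2*pi*θ) dθ.
Integrating by parts twice (tabular method), an antiderivative of (2*θ**2 + θ) sin(2*pi*θ) is -θ**2*cos(2*pi*θ)/pi + θ*sin(2*pi*θ)/pi**2 - θ*cos(2*pi*θ)/(2*pi) + sin(2*pi*θ)/(4*pi**2) + cos(2*pi*θ)/(2*pi**3); evaluating from 0 to 1: ∫_{0}^{1} (2*θ**2 + θ) sin(2*pi*θ) dθ = ((1 - 3*pi**2)/(2*pi**3)) - (1/(2*pi**3)) = -3/(2*pi).
Hence b_2 = 2·(-3/(2*pi)) = -3/pi.

-3/pi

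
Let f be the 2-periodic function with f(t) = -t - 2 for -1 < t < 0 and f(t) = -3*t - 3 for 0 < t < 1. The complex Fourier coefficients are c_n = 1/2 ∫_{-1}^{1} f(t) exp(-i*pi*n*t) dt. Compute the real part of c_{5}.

2/(25*pi**2)

Since f is real-valued, Re(c_{5}) = 1/2 ∫_{-1}^{1} f(t) cos(5*pi*t) dt = a_{5}/2.
Split the integral at the breakpoints.
Integrating by parts (boundary term plus one more integral), an antiderivative of (-t - 2) cos(5*pi*t) is -t*sin(5*pi*t)/(5*pi) - 2*sin(5*pi*t)/(5*pi) - cos(5*pi*t)/(25*pi**2); evaluating from -1 to 0: ∫_{-1}^{0} (-t - 2) cos(5*pi*t) dt = (-1/(25*pi**2)) - (1/(25*pi**2)) = -2/(25*pi**2).
Integrating by parts (boundary term plus one more integral), an antiderivative of (-3*t - 3) cos(5*pi*t) is -3*t*sin(5*pi*t)/(5*pi) - 3*sin(5*pi*t)/(5*pi) - 3*cos(5*pi*t)/(25*pi**2); evaluating from 0 to 1: ∫_{0}^{1} (-3*t - 3) cos(5*pi*t) dt = (3/(25*pi**2)) - (-3/(25*pi**2)) = 6/(25*pi**2).
So ∫_{-1}^{1} f(t) cos(5*pi*t) dt = 4/(25*pi**2).
Hence Re(c_{5}) = (1/2)·(4/(25*pi**2)) = 2/(25*pi**2).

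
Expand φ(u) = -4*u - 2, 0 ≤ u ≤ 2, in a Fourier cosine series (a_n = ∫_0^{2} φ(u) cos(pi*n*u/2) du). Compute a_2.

0

a_2 = ∫_0^{2} (-4*u - 2) cos(pi*u) du.
Integrating by parts (boundary term plus one more integral), an antiderivative of (-4*u - 2) cos(pi*u) is -4*u*sin(pi*u)/pi - 2*sin(pi*u)/pi - 4*cos(pi*u)/pi**2; evaluating from 0 to 2: ∫_{0}^{2} (-4*u - 2) cos(pi*u) du = (-4/pi**2) - (-4/pi**2) = 0.
Hence a_2 = 0.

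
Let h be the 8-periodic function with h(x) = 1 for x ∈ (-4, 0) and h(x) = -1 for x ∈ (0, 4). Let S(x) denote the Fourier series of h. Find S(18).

-1

x = 18 differs from x = 2 by 2 full period(s), and the series is 8-periodic.
h is continuous at x = 2 with value -1, so the series converges to -1 there.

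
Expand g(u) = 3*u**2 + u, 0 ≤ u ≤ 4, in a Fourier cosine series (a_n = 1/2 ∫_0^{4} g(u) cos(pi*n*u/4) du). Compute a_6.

a_6 = 1/2 ∫_0^{4} (3*u**2 + u) cos(3*pi*u/2) du.
Integrating by parts twice (tabular method), an antiderivative of (3*u**2 + u) cos(3*pi*u/2) is 2*u**2*sin(3*pi*u/2)/pi + 2*u*sin(3*pi*u/2)/(3*pi) + 8*u*cos(3*pi*u/2)/(3*pi**2) - 16*sin(3*pi*u/2)/(9*pi**3) + 4*cos(3*pi*u/2)/(9*pi**2); evaluating from 0 to 4: ∫_{0}^{4} (3*u**2 + u) cos(3*pi*u/2) du = (100/(9*pi**2)) - (4/(9*pi**2)) = 32/(3*pi**2).
Hence a_6 = (1/2)·(32/(3*pi**2)) = 16/(3*pi**2).

16/(3*pi**2)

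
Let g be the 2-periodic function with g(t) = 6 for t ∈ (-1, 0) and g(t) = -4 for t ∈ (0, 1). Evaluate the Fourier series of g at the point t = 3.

1

t = 3 differs from t = -1 by 2 full period(s), and the series is 2-periodic.
At t = -1 the one-sided limits are g(-1^-) = -4 and g(-1^+) = 6.
By Dirichlet's theorem the series converges to their average, [(-4) + (6)]/2 = 1.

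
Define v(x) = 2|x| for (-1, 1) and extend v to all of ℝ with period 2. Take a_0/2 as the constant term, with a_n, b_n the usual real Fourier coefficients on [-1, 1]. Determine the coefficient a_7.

a_7 = ∫_{-1}^{1} v(x) cos(7*pi*x) dx.
v is even and cos(7*pi*x) is even, so the integrand is even and a_7 = 2 ∫_0^{1} v(x) cos(7*pi*x) dx.
Integrating by parts (boundary term plus one more integral), an antiderivative of (2*x) cos(7*pi*x) is 2*x*sin(7*pi*x)/(7*pi) + 2*cos(7*pi*x)/(49*pi**2); evaluating from 0 to 1: ∫_{0}^{1} (2*x) cos(7*pi*x) dx = (-2/(49*pi**2)) - (2/(49*pi**2)) = -4/(49*pi**2).
Hence a_7 = 2·(-4/(49*pi**2)) = -8/(49*pi**2).

-8/(49*pi**2)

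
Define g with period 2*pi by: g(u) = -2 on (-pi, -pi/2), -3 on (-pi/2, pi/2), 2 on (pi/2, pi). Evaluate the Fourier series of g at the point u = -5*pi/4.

2

u = -5*pi/4 differs from u = 3*pi/4 by -1 full period(s), and the series is 2*pi-periodic.
g is continuous at u = 3*pi/4 with value 2, so the series converges to 2 there.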